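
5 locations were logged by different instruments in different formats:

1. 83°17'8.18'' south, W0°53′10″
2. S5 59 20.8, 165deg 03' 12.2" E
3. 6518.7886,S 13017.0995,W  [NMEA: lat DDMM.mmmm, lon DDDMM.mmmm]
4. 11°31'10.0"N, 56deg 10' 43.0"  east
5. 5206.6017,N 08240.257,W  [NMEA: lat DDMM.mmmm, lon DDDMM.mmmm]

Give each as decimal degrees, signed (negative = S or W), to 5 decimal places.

Point 1:
  φ: 83 + 17/60 + 8.18/3600 = 83.285606
  S → negative
  Longitude: 0° + 53/60 + 10/3600 = 0 + 0.883333 + 0.002778 = 0.886111
  W ⇒ negate
Point 2:
  φ: 5° + 59/60 + 20.8/3600 = 5 + 0.983333 + 0.005778 = 5.989111
  S → negative
  Longitude: 3′ + 12.2″ = 3.20333′; 165 + 3.20333/60 = 165.053389
  E → positive
Point 3:
  Latitude: split at 2 digits → 65° and 18.7886′; 65 + 18.7886/60 = 65.313143
  S → negative
  Longitude: degrees = first 3 digits = 130, minutes = 17.0995; 130 + 17.0995/60 = 130.284992
  W ⇒ negate
Point 4:
  Latitude: 11 + 31/60 + 10/3600 = 11.519444
  N ⇒ keep positive
  Longitude: 56° + 10/60 + 43/3600 = 56 + 0.166667 + 0.011944 = 56.178611
  E → positive
Point 5:
  Latitude: degrees = first 2 digits = 52, minutes = 6.6017; 52 + 6.6017/60 = 52.110028
  N → positive
  λ: degrees = first 3 digits = 82, minutes = 40.257; 82 + 40.257/60 = 82.670950
  W → negative

1. -83.28561, -0.88611
2. -5.98911, 165.05339
3. -65.31314, -130.28499
4. 11.51944, 56.17861
5. 52.11003, -82.67095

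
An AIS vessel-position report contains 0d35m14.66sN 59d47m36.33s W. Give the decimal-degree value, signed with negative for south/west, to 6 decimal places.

0.587406, -59.793425

φ: 0 + 35/60 + 14.66/3600 = 0.5874056
N → positive
λ: 59° + 47/60 + 36.33/3600 = 59 + 0.783333 + 0.010092 = 59.7934250
W → negative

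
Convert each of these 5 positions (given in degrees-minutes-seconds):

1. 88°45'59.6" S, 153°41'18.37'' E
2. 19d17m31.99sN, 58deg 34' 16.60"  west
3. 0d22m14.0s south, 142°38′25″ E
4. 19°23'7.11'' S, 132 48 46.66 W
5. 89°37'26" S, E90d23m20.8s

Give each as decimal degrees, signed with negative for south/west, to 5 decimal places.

1. -88.76656, 153.68844
2. 19.29222, -58.57128
3. -0.37056, 142.64028
4. -19.38531, -132.81296
5. -89.62389, 90.38911

Point 1:
  Latitude: 45′ + 59.6″ = 45.99333′; 88 + 45.99333/60 = 88.766556
  S ⇒ negate
  Lon: 153° + 41/60 + 18.37/3600 = 153 + 0.683333 + 0.005103 = 153.688436
  E → positive
Point 2:
  Latitude: 19 + 17/60 + 31.99/3600 = 19.292219
  N ⇒ keep positive
  λ: 34′ + 16.6″ = 34.27667′; 58 + 34.27667/60 = 58.571278
  W → negative
Point 3:
  φ: 0° + 22/60 + 14/3600 = 0 + 0.366667 + 0.003889 = 0.370556
  S ⇒ negate
  λ: 142° + 38/60 + 25/3600 = 142 + 0.633333 + 0.006944 = 142.640278
  E ⇒ keep positive
Point 4:
  Latitude: 23′ + 7.11″ = 23.11850′; 19 + 23.11850/60 = 19.385308
  S → negative
  Longitude: 48′ + 46.66″ = 48.77767′; 132 + 48.77767/60 = 132.812961
  W → negative
Point 5:
  Latitude: 37′ + 26″ = 37.43333′; 89 + 37.43333/60 = 89.623889
  S → negative
  λ: 90° + 23/60 + 20.8/3600 = 90 + 0.383333 + 0.005778 = 90.389111
  E ⇒ keep positive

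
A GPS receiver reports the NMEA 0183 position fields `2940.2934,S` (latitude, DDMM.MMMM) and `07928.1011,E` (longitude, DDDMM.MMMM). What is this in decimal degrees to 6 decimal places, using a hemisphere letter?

Latitude: split at 2 digits → 29° and 40.2934′; 29 + 40.2934/60 = 29.6715567
Lon: degrees = first 3 digits = 79, minutes = 28.1011; 79 + 28.1011/60 = 79.4683517

29.671557° S, 79.468352° E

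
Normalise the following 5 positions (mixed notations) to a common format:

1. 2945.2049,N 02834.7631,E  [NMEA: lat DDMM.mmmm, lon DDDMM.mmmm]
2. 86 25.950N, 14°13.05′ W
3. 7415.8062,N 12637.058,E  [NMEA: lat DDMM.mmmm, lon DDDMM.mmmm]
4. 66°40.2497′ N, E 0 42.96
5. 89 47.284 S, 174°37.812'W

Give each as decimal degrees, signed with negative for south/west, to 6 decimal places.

1. 29.753415, 28.579385
2. 86.432500, -14.217500
3. 74.263437, 126.617633
4. 66.670828, 0.716000
5. -89.788067, -174.630200

Point 1:
  Latitude: degrees = first 2 digits = 29, minutes = 45.2049; 29 + 45.2049/60 = 29.7534150
  N ⇒ keep positive
  Longitude: split at 3 digits → 028° and 34.7631′; 28 + 34.7631/60 = 28.5793850
  E ⇒ keep positive
Point 2:
  Latitude: 86 + 25.95/60 = 86.4325000
  N ⇒ keep positive
  λ: 14 + 13.05/60 = 14.2175000
  W ⇒ negate
Point 3:
  φ: split at 2 digits → 74° and 15.8062′; 74 + 15.8062/60 = 74.2634367
  N → positive
  λ: degrees = first 3 digits = 126, minutes = 37.058; 126 + 37.058/60 = 126.6176333
  E ⇒ keep positive
Point 4:
  Latitude: 40.2497′ = 0.670828°; total 66.6708283
  N ⇒ keep positive
  λ: 0 + 42.96/60 = 0.7160000
  E → positive
Point 5:
  Lat: 47.284′ = 0.788067°; total 89.7880667
  S → negative
  λ: 174 + 37.812/60 = 174.6302000
  W → negative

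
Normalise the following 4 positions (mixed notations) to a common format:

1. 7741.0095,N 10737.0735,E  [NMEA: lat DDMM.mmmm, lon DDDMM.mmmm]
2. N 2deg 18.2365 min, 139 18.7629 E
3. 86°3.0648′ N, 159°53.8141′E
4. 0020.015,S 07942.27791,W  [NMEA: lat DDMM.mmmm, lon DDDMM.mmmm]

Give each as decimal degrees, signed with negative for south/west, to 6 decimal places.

Point 1:
  φ: degrees = first 2 digits = 77, minutes = 41.0095; 77 + 41.0095/60 = 77.6834917
  N ⇒ keep positive
  Lon: degrees = first 3 digits = 107, minutes = 37.0735; 107 + 37.0735/60 = 107.6178917
  E ⇒ keep positive
Point 2:
  Lat: 2 + 18.2365/60 = 2.3039417
  N → positive
  Longitude: 18.7629′ = 0.312715°; total 139.3127150
  E → positive
Point 3:
  φ: 86 + 3.0648/60 = 86.0510800
  N → positive
  Lon: 53.8141′ = 0.896902°; total 159.8969017
  E ⇒ keep positive
Point 4:
  Lat: split at 2 digits → 00° and 20.015′; 0 + 20.015/60 = 0.3335833
  S ⇒ negate
  Longitude: degrees = first 3 digits = 79, minutes = 42.27791; 79 + 42.27791/60 = 79.7046318
  hemisphere W, so the sign is −

1. 77.683492, 107.617892
2. 2.303942, 139.312715
3. 86.051080, 159.896902
4. -0.333583, -79.704632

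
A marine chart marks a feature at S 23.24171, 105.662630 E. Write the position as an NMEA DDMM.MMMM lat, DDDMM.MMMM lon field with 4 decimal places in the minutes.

2314.5026,S / 10539.7578,E

Latitude: minutes = (23.241710 − 23) × 60 = 14.502600
λ: minutes = (105.662630 − 105) × 60 = 39.757800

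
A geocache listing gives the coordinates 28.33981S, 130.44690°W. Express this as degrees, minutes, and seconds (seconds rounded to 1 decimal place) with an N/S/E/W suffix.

Latitude: 0.339810 × 60 = 20.38860′ → 20′, remainder × 60 = 23.316″
Lon: whole degrees 130; 26.81400′ → 26′ and 48.840″

28°20′23.3″ S, 130°26′48.8″ W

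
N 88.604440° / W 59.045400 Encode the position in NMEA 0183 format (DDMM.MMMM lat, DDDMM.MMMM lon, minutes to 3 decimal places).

8836.266,N / 05902.724,W

φ: minutes = (88.604440 − 88) × 60 = 36.26640
λ: minutes = (59.045400 − 59) × 60 = 2.72400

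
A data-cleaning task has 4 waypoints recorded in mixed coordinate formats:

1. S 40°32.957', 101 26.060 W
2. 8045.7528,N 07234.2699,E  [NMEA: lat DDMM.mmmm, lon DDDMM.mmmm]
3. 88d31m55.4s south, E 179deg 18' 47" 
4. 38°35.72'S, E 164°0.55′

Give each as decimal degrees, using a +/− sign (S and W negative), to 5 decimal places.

1. -40.54928, -101.43433
2. 80.76255, 72.57117
3. -88.53206, 179.31306
4. -38.59533, 164.00917

Point 1:
  Latitude: 40 + 32.957/60 = 40.549283
  S ⇒ negate
  λ: 101 + 26.06/60 = 101.434333
  W → negative
Point 2:
  Latitude: split at 2 digits → 80° and 45.7528′; 80 + 45.7528/60 = 80.762547
  N → positive
  Lon: split at 3 digits → 072° and 34.2699′; 72 + 34.2699/60 = 72.571165
  E → positive
Point 3:
  φ: 88° + 31/60 + 55.4/3600 = 88 + 0.516667 + 0.015389 = 88.532056
  S → negative
  λ: 18′ + 47″ = 18.78333′; 179 + 18.78333/60 = 179.313056
  E → positive
Point 4:
  Lat: 38 + 35.72/60 = 38.595333
  S ⇒ negate
  Longitude: 164 + 0.55/60 = 164.009167
  E → positive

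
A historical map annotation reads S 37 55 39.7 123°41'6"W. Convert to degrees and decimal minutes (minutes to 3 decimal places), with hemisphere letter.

37° 55.662′ S, 123° 41.100′ W

Latitude: seconds/60 = 0.66167; minutes = 55 + 0.66167 = 55.66167
Longitude: seconds/60 = 0.10000; minutes = 41 + 0.10000 = 41.10000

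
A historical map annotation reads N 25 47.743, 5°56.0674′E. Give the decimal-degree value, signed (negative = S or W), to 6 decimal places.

Latitude: 47.743′ = 0.795717°; total 25.7957167
N ⇒ keep positive
Longitude: 5 + 56.0674/60 = 5.9344567
E ⇒ keep positive

25.795717, 5.934457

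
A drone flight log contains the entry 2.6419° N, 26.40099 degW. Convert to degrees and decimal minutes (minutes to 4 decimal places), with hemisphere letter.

Lat: minutes = (2.641900 − 2) × 60 = 38.514000
λ: minutes = (26.400990 − 26) × 60 = 24.059400

2° 38.5140′ N, 26° 24.0594′ W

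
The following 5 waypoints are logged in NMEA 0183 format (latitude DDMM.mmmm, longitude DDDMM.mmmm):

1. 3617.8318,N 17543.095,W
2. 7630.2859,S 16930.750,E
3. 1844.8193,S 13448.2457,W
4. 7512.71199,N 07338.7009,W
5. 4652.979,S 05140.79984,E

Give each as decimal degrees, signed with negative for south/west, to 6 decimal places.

Point 1:
  Latitude: split at 2 digits → 36° and 17.8318′; 36 + 17.8318/60 = 36.2971967
  N → positive
  λ: split at 3 digits → 175° and 43.095′; 175 + 43.095/60 = 175.7182500
  hemisphere W, so the sign is −
Point 2:
  φ: degrees = first 2 digits = 76, minutes = 30.2859; 76 + 30.2859/60 = 76.5047650
  S ⇒ negate
  Longitude: degrees = first 3 digits = 169, minutes = 30.75; 169 + 30.75/60 = 169.5125000
  E → positive
Point 3:
  φ: degrees = first 2 digits = 18, minutes = 44.8193; 18 + 44.8193/60 = 18.7469883
  hemisphere S, so the sign is −
  Longitude: split at 3 digits → 134° and 48.2457′; 134 + 48.2457/60 = 134.8040950
  hemisphere W, so the sign is −
Point 4:
  φ: degrees = first 2 digits = 75, minutes = 12.71199; 75 + 12.71199/60 = 75.2118665
  N → positive
  Lon: split at 3 digits → 073° and 38.7009′; 73 + 38.7009/60 = 73.6450150
  hemisphere W, so the sign is −
Point 5:
  φ: split at 2 digits → 46° and 52.979′; 46 + 52.979/60 = 46.8829833
  hemisphere S, so the sign is −
  Longitude: split at 3 digits → 051° and 40.79984′; 51 + 40.79984/60 = 51.6799973
  E ⇒ keep positive

1. 36.297197, -175.718250
2. -76.504765, 169.512500
3. -18.746988, -134.804095
4. 75.211867, -73.645015
5. -46.882983, 51.679997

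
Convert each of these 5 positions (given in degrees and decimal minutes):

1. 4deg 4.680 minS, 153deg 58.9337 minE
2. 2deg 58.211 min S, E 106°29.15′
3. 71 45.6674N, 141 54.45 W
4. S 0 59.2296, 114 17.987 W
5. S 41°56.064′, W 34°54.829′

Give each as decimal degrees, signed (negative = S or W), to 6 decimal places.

1. -4.078000, 153.982228
2. -2.970183, 106.485833
3. 71.761123, -141.907500
4. -0.987160, -114.299783
5. -41.934400, -34.913817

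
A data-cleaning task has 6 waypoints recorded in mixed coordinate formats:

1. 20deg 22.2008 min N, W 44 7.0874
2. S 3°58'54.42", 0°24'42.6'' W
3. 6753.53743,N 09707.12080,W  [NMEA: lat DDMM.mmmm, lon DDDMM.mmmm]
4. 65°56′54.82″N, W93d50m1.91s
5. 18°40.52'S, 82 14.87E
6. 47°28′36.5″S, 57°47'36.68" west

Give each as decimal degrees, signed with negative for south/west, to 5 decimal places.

Point 1:
  φ: 20 + 22.2008/60 = 20.370013
  N ⇒ keep positive
  λ: 7.0874′ = 0.118123°; total 44.118123
  hemisphere W, so the sign is −
Point 2:
  Latitude: 58′ + 54.42″ = 58.90700′; 3 + 58.90700/60 = 3.981783
  S ⇒ negate
  λ: 0° + 24/60 + 42.6/3600 = 0 + 0.400000 + 0.011833 = 0.411833
  W ⇒ negate
Point 3:
  Lat: degrees = first 2 digits = 67, minutes = 53.53743; 67 + 53.53743/60 = 67.892291
  N ⇒ keep positive
  λ: degrees = first 3 digits = 97, minutes = 7.1208; 97 + 7.1208/60 = 97.118680
  W ⇒ negate
Point 4:
  Lat: 56′ + 54.82″ = 56.91367′; 65 + 56.91367/60 = 65.948561
  N → positive
  λ: 50′ + 1.91″ = 50.03183′; 93 + 50.03183/60 = 93.833864
  hemisphere W, so the sign is −
Point 5:
  Lat: 18 + 40.52/60 = 18.675333
  S ⇒ negate
  Lon: 82 + 14.87/60 = 82.247833
  E → positive
Point 6:
  Lat: 28′ + 36.5″ = 28.60833′; 47 + 28.60833/60 = 47.476806
  S ⇒ negate
  Longitude: 57° + 47/60 + 36.68/3600 = 57 + 0.783333 + 0.010189 = 57.793522
  hemisphere W, so the sign is −

1. 20.37001, -44.11812
2. -3.98178, -0.41183
3. 67.89229, -97.11868
4. 65.94856, -93.83386
5. -18.67533, 82.24783
6. -47.47681, -57.79352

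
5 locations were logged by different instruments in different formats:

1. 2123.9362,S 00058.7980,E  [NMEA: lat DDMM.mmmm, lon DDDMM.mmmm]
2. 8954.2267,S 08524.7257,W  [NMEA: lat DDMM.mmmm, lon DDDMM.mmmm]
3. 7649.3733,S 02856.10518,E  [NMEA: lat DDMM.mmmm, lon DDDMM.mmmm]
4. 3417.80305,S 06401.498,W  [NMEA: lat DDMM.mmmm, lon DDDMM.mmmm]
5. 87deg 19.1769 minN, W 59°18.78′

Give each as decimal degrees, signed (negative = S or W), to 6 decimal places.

Point 1:
  Latitude: split at 2 digits → 21° and 23.9362′; 21 + 23.9362/60 = 21.3989367
  hemisphere S, so the sign is −
  Longitude: split at 3 digits → 000° and 58.798′; 0 + 58.798/60 = 0.9799667
  E → positive
Point 2:
  φ: split at 2 digits → 89° and 54.2267′; 89 + 54.2267/60 = 89.9037783
  hemisphere S, so the sign is −
  Longitude: split at 3 digits → 085° and 24.7257′; 85 + 24.7257/60 = 85.4120950
  W ⇒ negate
Point 3:
  Latitude: split at 2 digits → 76° and 49.3733′; 76 + 49.3733/60 = 76.8228883
  hemisphere S, so the sign is −
  Lon: degrees = first 3 digits = 28, minutes = 56.10518; 28 + 56.10518/60 = 28.9350863
  E ⇒ keep positive
Point 4:
  Latitude: split at 2 digits → 34° and 17.80305′; 34 + 17.80305/60 = 34.2967175
  S ⇒ negate
  Longitude: split at 3 digits → 064° and 1.498′; 64 + 1.498/60 = 64.0249667
  W → negative
Point 5:
  Lat: 87 + 19.1769/60 = 87.3196150
  N ⇒ keep positive
  λ: 59 + 18.78/60 = 59.3130000
  hemisphere W, so the sign is −

1. -21.398937, 0.979967
2. -89.903778, -85.412095
3. -76.822888, 28.935086
4. -34.296718, -64.024967
5. 87.319615, -59.313000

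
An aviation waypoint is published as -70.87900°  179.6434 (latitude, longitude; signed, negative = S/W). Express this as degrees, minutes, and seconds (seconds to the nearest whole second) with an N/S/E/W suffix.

70°52′44″ S, 179°38′36″ E

Latitude is negative → S; |value| = 70.879000
Latitude: 0.879000° → 52.74000′; 0.74000 × 60 = 44.40″
λ: whole degrees 179; 38.60400′ → 38′ and 36.24″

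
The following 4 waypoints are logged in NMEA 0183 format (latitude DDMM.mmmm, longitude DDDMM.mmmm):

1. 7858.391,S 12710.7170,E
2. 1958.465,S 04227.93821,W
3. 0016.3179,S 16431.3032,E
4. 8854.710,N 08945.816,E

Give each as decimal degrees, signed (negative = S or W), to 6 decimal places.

1. -78.973183, 127.178617
2. -19.974417, -42.465637
3. -0.271965, 164.521720
4. 88.911833, 89.763600

Point 1:
  Lat: degrees = first 2 digits = 78, minutes = 58.391; 78 + 58.391/60 = 78.9731833
  S ⇒ negate
  λ: degrees = first 3 digits = 127, minutes = 10.717; 127 + 10.717/60 = 127.1786167
  E ⇒ keep positive
Point 2:
  Latitude: degrees = first 2 digits = 19, minutes = 58.465; 19 + 58.465/60 = 19.9744167
  hemisphere S, so the sign is −
  λ: split at 3 digits → 042° and 27.93821′; 42 + 27.93821/60 = 42.4656368
  hemisphere W, so the sign is −
Point 3:
  φ: split at 2 digits → 00° and 16.3179′; 0 + 16.3179/60 = 0.2719650
  hemisphere S, so the sign is −
  Longitude: split at 3 digits → 164° and 31.3032′; 164 + 31.3032/60 = 164.5217200
  E ⇒ keep positive
Point 4:
  Lat: degrees = first 2 digits = 88, minutes = 54.71; 88 + 54.71/60 = 88.9118333
  N → positive
  λ: split at 3 digits → 089° and 45.816′; 89 + 45.816/60 = 89.7636000
  E → positive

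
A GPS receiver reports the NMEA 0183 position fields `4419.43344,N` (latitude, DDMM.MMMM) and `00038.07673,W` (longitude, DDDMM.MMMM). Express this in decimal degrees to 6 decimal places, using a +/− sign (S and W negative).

Lat: degrees = first 2 digits = 44, minutes = 19.43344; 44 + 19.43344/60 = 44.3238907
N → positive
λ: split at 3 digits → 000° and 38.07673′; 0 + 38.07673/60 = 0.6346122
W ⇒ negate

44.323891, -0.634612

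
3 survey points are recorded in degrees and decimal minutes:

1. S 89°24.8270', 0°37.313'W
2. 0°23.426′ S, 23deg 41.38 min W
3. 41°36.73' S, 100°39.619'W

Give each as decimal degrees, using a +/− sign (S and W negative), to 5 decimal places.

1. -89.41378, -0.62188
2. -0.39043, -23.68967
3. -41.61217, -100.66032

Point 1:
  Latitude: 24.827′ = 0.413783°; total 89.413783
  hemisphere S, so the sign is −
  Lon: 37.313′ = 0.621883°; total 0.621883
  hemisphere W, so the sign is −
Point 2:
  Lat: 0 + 23.426/60 = 0.390433
  hemisphere S, so the sign is −
  Lon: 23 + 41.38/60 = 23.689667
  hemisphere W, so the sign is −
Point 3:
  Latitude: 41 + 36.73/60 = 41.612167
  hemisphere S, so the sign is −
  λ: 39.619′ = 0.660317°; total 100.660317
  W ⇒ negate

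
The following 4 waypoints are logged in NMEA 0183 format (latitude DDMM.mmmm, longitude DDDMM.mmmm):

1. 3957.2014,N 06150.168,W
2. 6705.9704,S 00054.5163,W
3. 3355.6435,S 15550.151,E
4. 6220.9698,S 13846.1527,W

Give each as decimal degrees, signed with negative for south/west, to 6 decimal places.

Point 1:
  Lat: degrees = first 2 digits = 39, minutes = 57.2014; 39 + 57.2014/60 = 39.9533567
  N ⇒ keep positive
  Longitude: split at 3 digits → 061° and 50.168′; 61 + 50.168/60 = 61.8361333
  W → negative
Point 2:
  Latitude: split at 2 digits → 67° and 5.9704′; 67 + 5.9704/60 = 67.0995067
  S → negative
  λ: split at 3 digits → 000° and 54.5163′; 0 + 54.5163/60 = 0.9086050
  W → negative
Point 3:
  φ: split at 2 digits → 33° and 55.6435′; 33 + 55.6435/60 = 33.9273917
  S → negative
  Lon: degrees = first 3 digits = 155, minutes = 50.151; 155 + 50.151/60 = 155.8358500
  E → positive
Point 4:
  Lat: split at 2 digits → 62° and 20.9698′; 62 + 20.9698/60 = 62.3494967
  hemisphere S, so the sign is −
  λ: split at 3 digits → 138° and 46.1527′; 138 + 46.1527/60 = 138.7692117
  W → negative

1. 39.953357, -61.836133
2. -67.099507, -0.908605
3. -33.927392, 155.835850
4. -62.349497, -138.769212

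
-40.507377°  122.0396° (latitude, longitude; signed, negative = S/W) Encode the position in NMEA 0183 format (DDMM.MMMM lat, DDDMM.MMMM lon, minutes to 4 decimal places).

4030.4426,S / 12202.3760,E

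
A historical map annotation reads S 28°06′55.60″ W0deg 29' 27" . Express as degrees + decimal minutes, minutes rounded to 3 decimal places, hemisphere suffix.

28° 6.927′ S, 0° 29.450′ W

Latitude: 6 + 55.6/60 = 6.92667′
Lon: 29 + 27/60 = 29.45000′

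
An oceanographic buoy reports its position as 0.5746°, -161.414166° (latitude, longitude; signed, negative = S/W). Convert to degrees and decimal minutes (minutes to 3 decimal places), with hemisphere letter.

Latitude: minutes = (0.574600 − 0) × 60 = 34.47600
Longitude is negative → W; |value| = 161.414166
Lon: fractional part 0.414166 → 24.84996 minutes

0° 34.476′ N, 161° 24.850′ W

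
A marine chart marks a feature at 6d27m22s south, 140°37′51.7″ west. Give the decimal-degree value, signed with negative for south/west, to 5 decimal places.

Latitude: 27′ + 22″ = 27.36667′; 6 + 27.36667/60 = 6.456111
S → negative
Lon: 37′ + 51.7″ = 37.86167′; 140 + 37.86167/60 = 140.631028
W ⇒ negate

-6.45611, -140.63103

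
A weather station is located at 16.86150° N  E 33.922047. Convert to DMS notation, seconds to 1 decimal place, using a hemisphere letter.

Lat: 0.861500 × 60 = 51.69000′ → 51′, remainder × 60 = 41.400″
Lon: 0.922047° → 55.32282′; 0.32282 × 60 = 19.369″

16°51′41.4″ N, 33°55′19.4″ E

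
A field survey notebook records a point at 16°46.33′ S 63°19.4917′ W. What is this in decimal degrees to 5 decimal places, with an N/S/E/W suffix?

16.77217° S, 63.32486° W

Latitude: 16 + 46.33/60 = 16.772167
λ: 19.4917′ = 0.324862°; total 63.324862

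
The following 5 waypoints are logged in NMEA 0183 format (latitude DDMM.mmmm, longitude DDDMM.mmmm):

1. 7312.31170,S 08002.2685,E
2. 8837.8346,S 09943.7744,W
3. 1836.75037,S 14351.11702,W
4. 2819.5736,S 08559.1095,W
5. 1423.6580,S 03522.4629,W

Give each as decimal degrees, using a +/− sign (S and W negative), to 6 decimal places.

1. -73.205195, 80.037808
2. -88.630577, -99.729573
3. -18.612506, -143.851950
4. -28.326227, -85.985158
5. -14.394300, -35.374382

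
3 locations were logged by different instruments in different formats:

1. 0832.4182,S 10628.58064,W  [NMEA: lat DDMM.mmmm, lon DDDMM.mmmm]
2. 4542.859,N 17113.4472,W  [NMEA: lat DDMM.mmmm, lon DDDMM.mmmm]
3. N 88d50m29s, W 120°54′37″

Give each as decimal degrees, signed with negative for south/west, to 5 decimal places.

1. -8.54030, -106.47634
2. 45.71432, -171.22412
3. 88.84139, -120.91028

Point 1:
  Latitude: degrees = first 2 digits = 8, minutes = 32.4182; 8 + 32.4182/60 = 8.540303
  S ⇒ negate
  Longitude: degrees = first 3 digits = 106, minutes = 28.58064; 106 + 28.58064/60 = 106.476344
  hemisphere W, so the sign is −
Point 2:
  Latitude: degrees = first 2 digits = 45, minutes = 42.859; 45 + 42.859/60 = 45.714317
  N → positive
  Longitude: degrees = first 3 digits = 171, minutes = 13.4472; 171 + 13.4472/60 = 171.224120
  hemisphere W, so the sign is −
Point 3:
  Lat: 88° + 50/60 + 29/3600 = 88 + 0.833333 + 0.008056 = 88.841389
  N → positive
  Lon: 120° + 54/60 + 37/3600 = 120 + 0.900000 + 0.010278 = 120.910278
  hemisphere W, so the sign is −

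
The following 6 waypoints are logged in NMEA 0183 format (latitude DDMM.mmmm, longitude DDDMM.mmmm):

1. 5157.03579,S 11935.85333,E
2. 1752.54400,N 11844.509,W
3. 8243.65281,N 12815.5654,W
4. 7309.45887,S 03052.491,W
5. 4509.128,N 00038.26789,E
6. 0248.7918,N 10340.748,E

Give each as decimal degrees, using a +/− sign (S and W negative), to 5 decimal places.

Point 1:
  φ: degrees = first 2 digits = 51, minutes = 57.03579; 51 + 57.03579/60 = 51.950597
  hemisphere S, so the sign is −
  Longitude: split at 3 digits → 119° and 35.85333′; 119 + 35.85333/60 = 119.597556
  E → positive
Point 2:
  φ: split at 2 digits → 17° and 52.544′; 17 + 52.544/60 = 17.875733
  N → positive
  Lon: degrees = first 3 digits = 118, minutes = 44.509; 118 + 44.509/60 = 118.741817
  W ⇒ negate
Point 3:
  φ: degrees = first 2 digits = 82, minutes = 43.65281; 82 + 43.65281/60 = 82.727547
  N ⇒ keep positive
  λ: split at 3 digits → 128° and 15.5654′; 128 + 15.5654/60 = 128.259423
  W ⇒ negate
Point 4:
  φ: degrees = first 2 digits = 73, minutes = 9.45887; 73 + 9.45887/60 = 73.157648
  S ⇒ negate
  Longitude: split at 3 digits → 030° and 52.491′; 30 + 52.491/60 = 30.874850
  W → negative
Point 5:
  φ: split at 2 digits → 45° and 9.128′; 45 + 9.128/60 = 45.152133
  N ⇒ keep positive
  Lon: degrees = first 3 digits = 0, minutes = 38.26789; 0 + 38.26789/60 = 0.637798
  E ⇒ keep positive
Point 6:
  Lat: degrees = first 2 digits = 2, minutes = 48.7918; 2 + 48.7918/60 = 2.813197
  N ⇒ keep positive
  Longitude: split at 3 digits → 103° and 40.748′; 103 + 40.748/60 = 103.679133
  E → positive

1. -51.95060, 119.59756
2. 17.87573, -118.74182
3. 82.72755, -128.25942
4. -73.15765, -30.87485
5. 45.15213, 0.63780
6. 2.81320, 103.67913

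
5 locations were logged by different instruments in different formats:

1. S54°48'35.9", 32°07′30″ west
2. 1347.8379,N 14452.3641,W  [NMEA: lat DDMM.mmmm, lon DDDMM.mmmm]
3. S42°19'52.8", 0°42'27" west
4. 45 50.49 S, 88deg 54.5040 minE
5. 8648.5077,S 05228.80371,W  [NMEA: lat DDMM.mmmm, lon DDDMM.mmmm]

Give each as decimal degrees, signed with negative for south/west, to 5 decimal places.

Point 1:
  Latitude: 54 + 48/60 + 35.9/3600 = 54.809972
  S ⇒ negate
  λ: 32 + 7/60 + 30/3600 = 32.125000
  hemisphere W, so the sign is −
Point 2:
  Lat: degrees = first 2 digits = 13, minutes = 47.8379; 13 + 47.8379/60 = 13.797298
  N → positive
  Longitude: degrees = first 3 digits = 144, minutes = 52.3641; 144 + 52.3641/60 = 144.872735
  hemisphere W, so the sign is −
Point 3:
  Lat: 42° + 19/60 + 52.8/3600 = 42 + 0.316667 + 0.014667 = 42.331333
  S ⇒ negate
  Longitude: 0° + 42/60 + 27/3600 = 0 + 0.700000 + 0.007500 = 0.707500
  W ⇒ negate
Point 4:
  Lat: 45 + 50.49/60 = 45.841500
  hemisphere S, so the sign is −
  Longitude: 88 + 54.504/60 = 88.908400
  E ⇒ keep positive
Point 5:
  Latitude: split at 2 digits → 86° and 48.5077′; 86 + 48.5077/60 = 86.808462
  S → negative
  Lon: degrees = first 3 digits = 52, minutes = 28.80371; 52 + 28.80371/60 = 52.480062
  hemisphere W, so the sign is −

1. -54.80997, -32.12500
2. 13.79730, -144.87274
3. -42.33133, -0.70750
4. -45.84150, 88.90840
5. -86.80846, -52.48006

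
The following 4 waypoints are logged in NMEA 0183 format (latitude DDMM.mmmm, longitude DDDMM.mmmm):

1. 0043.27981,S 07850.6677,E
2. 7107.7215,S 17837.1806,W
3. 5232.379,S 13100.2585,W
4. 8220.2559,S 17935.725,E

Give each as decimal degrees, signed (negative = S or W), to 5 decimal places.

Point 1:
  Latitude: split at 2 digits → 00° and 43.27981′; 0 + 43.27981/60 = 0.721330
  S → negative
  Longitude: degrees = first 3 digits = 78, minutes = 50.6677; 78 + 50.6677/60 = 78.844462
  E ⇒ keep positive
Point 2:
  Latitude: split at 2 digits → 71° and 7.7215′; 71 + 7.7215/60 = 71.128692
  S ⇒ negate
  Lon: degrees = first 3 digits = 178, minutes = 37.1806; 178 + 37.1806/60 = 178.619677
  hemisphere W, so the sign is −
Point 3:
  Latitude: split at 2 digits → 52° and 32.379′; 52 + 32.379/60 = 52.539650
  S ⇒ negate
  Lon: split at 3 digits → 131° and 0.2585′; 131 + 0.2585/60 = 131.004308
  W ⇒ negate
Point 4:
  Latitude: degrees = first 2 digits = 82, minutes = 20.2559; 82 + 20.2559/60 = 82.337598
  S → negative
  Lon: degrees = first 3 digits = 179, minutes = 35.725; 179 + 35.725/60 = 179.595417
  E ⇒ keep positive

1. -0.72133, 78.84446
2. -71.12869, -178.61968
3. -52.53965, -131.00431
4. -82.33760, 179.59542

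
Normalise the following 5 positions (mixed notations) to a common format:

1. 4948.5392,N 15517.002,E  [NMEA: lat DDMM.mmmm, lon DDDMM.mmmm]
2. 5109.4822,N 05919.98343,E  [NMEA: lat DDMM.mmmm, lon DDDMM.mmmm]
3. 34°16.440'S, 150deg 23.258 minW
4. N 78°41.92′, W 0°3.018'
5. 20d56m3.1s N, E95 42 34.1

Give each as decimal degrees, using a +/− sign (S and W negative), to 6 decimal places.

Point 1:
  Latitude: split at 2 digits → 49° and 48.5392′; 49 + 48.5392/60 = 49.8089867
  N ⇒ keep positive
  Lon: degrees = first 3 digits = 155, minutes = 17.002; 155 + 17.002/60 = 155.2833667
  E ⇒ keep positive
Point 2:
  Latitude: degrees = first 2 digits = 51, minutes = 9.4822; 51 + 9.4822/60 = 51.1580367
  N ⇒ keep positive
  Longitude: degrees = first 3 digits = 59, minutes = 19.98343; 59 + 19.98343/60 = 59.3330572
  E → positive
Point 3:
  Lat: 16.44′ = 0.274000°; total 34.2740000
  hemisphere S, so the sign is −
  Longitude: 23.258′ = 0.387633°; total 150.3876333
  W → negative
Point 4:
  Latitude: 78 + 41.92/60 = 78.6986667
  N → positive
  Longitude: 3.018′ = 0.050300°; total 0.0503000
  W ⇒ negate
Point 5:
  Lat: 20 + 56/60 + 3.1/3600 = 20.9341944
  N → positive
  Lon: 95 + 42/60 + 34.1/3600 = 95.7094722
  E ⇒ keep positive

1. 49.808987, 155.283367
2. 51.158037, 59.333057
3. -34.274000, -150.387633
4. 78.698667, -0.050300
5. 20.934194, 95.709472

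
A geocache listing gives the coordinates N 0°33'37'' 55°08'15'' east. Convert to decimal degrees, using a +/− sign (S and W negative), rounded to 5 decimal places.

φ: 0 + 33/60 + 37/3600 = 0.560278
N → positive
λ: 8′ + 15″ = 8.25000′; 55 + 8.25000/60 = 55.137500
E ⇒ keep positive

0.56028, 55.13750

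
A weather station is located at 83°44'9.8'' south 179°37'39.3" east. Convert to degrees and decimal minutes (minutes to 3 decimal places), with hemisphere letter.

83° 44.163′ S, 179° 37.655′ E

Lat: seconds/60 = 0.16333; minutes = 44 + 0.16333 = 44.16333
λ: 37 + 39.3/60 = 37.65500′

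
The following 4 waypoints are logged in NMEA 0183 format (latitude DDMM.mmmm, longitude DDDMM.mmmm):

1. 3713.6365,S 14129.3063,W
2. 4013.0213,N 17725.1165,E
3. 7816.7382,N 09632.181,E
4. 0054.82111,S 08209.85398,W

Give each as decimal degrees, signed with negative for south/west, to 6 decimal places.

Point 1:
  Lat: degrees = first 2 digits = 37, minutes = 13.6365; 37 + 13.6365/60 = 37.2272750
  S ⇒ negate
  Longitude: split at 3 digits → 141° and 29.3063′; 141 + 29.3063/60 = 141.4884383
  W → negative
Point 2:
  Latitude: split at 2 digits → 40° and 13.0213′; 40 + 13.0213/60 = 40.2170217
  N → positive
  Lon: degrees = first 3 digits = 177, minutes = 25.1165; 177 + 25.1165/60 = 177.4186083
  E → positive
Point 3:
  Lat: degrees = first 2 digits = 78, minutes = 16.7382; 78 + 16.7382/60 = 78.2789700
  N → positive
  Longitude: split at 3 digits → 096° and 32.181′; 96 + 32.181/60 = 96.5363500
  E ⇒ keep positive
Point 4:
  φ: split at 2 digits → 00° and 54.82111′; 0 + 54.82111/60 = 0.9136852
  S → negative
  Lon: split at 3 digits → 082° and 9.85398′; 82 + 9.85398/60 = 82.1642330
  W → negative

1. -37.227275, -141.488438
2. 40.217022, 177.418608
3. 78.278970, 96.536350
4. -0.913685, -82.164233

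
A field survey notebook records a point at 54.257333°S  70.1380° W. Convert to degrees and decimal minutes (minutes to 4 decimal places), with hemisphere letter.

54° 15.4400′ S, 70° 8.2800′ W

Lat: fractional part 0.257333 → 15.439980 minutes
λ: 70° + 0.138000 × 60 = 70° 8.280000′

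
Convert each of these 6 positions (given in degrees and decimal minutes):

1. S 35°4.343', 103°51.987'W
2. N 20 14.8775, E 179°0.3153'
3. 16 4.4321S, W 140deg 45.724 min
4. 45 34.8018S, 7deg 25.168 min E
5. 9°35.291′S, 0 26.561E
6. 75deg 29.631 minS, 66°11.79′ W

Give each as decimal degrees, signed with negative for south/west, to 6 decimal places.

1. -35.072383, -103.866450
2. 20.247958, 179.005255
3. -16.073868, -140.762067
4. -45.580030, 7.419467
5. -9.588183, 0.442683
6. -75.493850, -66.196500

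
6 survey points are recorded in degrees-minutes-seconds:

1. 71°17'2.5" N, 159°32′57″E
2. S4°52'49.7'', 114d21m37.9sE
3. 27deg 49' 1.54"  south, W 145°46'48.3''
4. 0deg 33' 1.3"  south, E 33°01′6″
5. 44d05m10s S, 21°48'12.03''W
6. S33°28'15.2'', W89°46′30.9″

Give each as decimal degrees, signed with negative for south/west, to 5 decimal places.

1. 71.28403, 159.54917
2. -4.88047, 114.36053
3. -27.81709, -145.78008
4. -0.55036, 33.01833
5. -44.08611, -21.80334
6. -33.47089, -89.77525

Point 1:
  Latitude: 17′ + 2.5″ = 17.04167′; 71 + 17.04167/60 = 71.284028
  N → positive
  Longitude: 32′ + 57″ = 32.95000′; 159 + 32.95000/60 = 159.549167
  E ⇒ keep positive
Point 2:
  Latitude: 52′ + 49.7″ = 52.82833′; 4 + 52.82833/60 = 4.880472
  S → negative
  λ: 21′ + 37.9″ = 21.63167′; 114 + 21.63167/60 = 114.360528
  E ⇒ keep positive
Point 3:
  φ: 27° + 49/60 + 1.54/3600 = 27 + 0.816667 + 0.000428 = 27.817094
  S → negative
  Lon: 46′ + 48.3″ = 46.80500′; 145 + 46.80500/60 = 145.780083
  hemisphere W, so the sign is −
Point 4:
  Latitude: 0 + 33/60 + 1.3/3600 = 0.550361
  S ⇒ negate
  Longitude: 1′ + 6″ = 1.10000′; 33 + 1.10000/60 = 33.018333
  E ⇒ keep positive
Point 5:
  Latitude: 44 + 5/60 + 10/3600 = 44.086111
  S → negative
  Longitude: 48′ + 12.03″ = 48.20050′; 21 + 48.20050/60 = 21.803342
  hemisphere W, so the sign is −
Point 6:
  Latitude: 28′ + 15.2″ = 28.25333′; 33 + 28.25333/60 = 33.470889
  S ⇒ negate
  Longitude: 89° + 46/60 + 30.9/3600 = 89 + 0.766667 + 0.008583 = 89.775250
  W → negative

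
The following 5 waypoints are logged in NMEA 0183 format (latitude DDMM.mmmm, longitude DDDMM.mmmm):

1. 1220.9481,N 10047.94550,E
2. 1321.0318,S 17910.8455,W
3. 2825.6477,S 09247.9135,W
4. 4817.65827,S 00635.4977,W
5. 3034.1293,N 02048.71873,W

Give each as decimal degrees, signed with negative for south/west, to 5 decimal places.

1. 12.34914, 100.79909
2. -13.35053, -179.18076
3. -28.42746, -92.79856
4. -48.29430, -6.59163
5. 30.56882, -20.81198

Point 1:
  Latitude: degrees = first 2 digits = 12, minutes = 20.9481; 12 + 20.9481/60 = 12.349135
  N → positive
  λ: degrees = first 3 digits = 100, minutes = 47.9455; 100 + 47.9455/60 = 100.799092
  E ⇒ keep positive
Point 2:
  φ: split at 2 digits → 13° and 21.0318′; 13 + 21.0318/60 = 13.350530
  S ⇒ negate
  λ: degrees = first 3 digits = 179, minutes = 10.8455; 179 + 10.8455/60 = 179.180758
  W → negative
Point 3:
  φ: split at 2 digits → 28° and 25.6477′; 28 + 25.6477/60 = 28.427462
  S → negative
  Longitude: degrees = first 3 digits = 92, minutes = 47.9135; 92 + 47.9135/60 = 92.798558
  hemisphere W, so the sign is −
Point 4:
  Latitude: split at 2 digits → 48° and 17.65827′; 48 + 17.65827/60 = 48.294305
  S ⇒ negate
  Longitude: split at 3 digits → 006° and 35.4977′; 6 + 35.4977/60 = 6.591628
  W ⇒ negate
Point 5:
  Lat: split at 2 digits → 30° and 34.1293′; 30 + 34.1293/60 = 30.568822
  N → positive
  Longitude: split at 3 digits → 020° and 48.71873′; 20 + 48.71873/60 = 20.811979
  W → negative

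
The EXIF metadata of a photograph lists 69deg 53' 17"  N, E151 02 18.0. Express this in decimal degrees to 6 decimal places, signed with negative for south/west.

69.888056, 151.038333

Lat: 69 + 53/60 + 17/3600 = 69.8880556
N → positive
λ: 151° + 2/60 + 18/3600 = 151 + 0.033333 + 0.005000 = 151.0383333
E → positive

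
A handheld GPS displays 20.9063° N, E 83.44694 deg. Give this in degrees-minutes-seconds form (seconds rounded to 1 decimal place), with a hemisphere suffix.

20°54′22.7″ N, 83°26′49.0″ E

Latitude: 0.906300 × 60 = 54.37800′ → 54′, remainder × 60 = 22.680″
Longitude: 0.446940° → 26.81640′; 0.81640 × 60 = 48.984″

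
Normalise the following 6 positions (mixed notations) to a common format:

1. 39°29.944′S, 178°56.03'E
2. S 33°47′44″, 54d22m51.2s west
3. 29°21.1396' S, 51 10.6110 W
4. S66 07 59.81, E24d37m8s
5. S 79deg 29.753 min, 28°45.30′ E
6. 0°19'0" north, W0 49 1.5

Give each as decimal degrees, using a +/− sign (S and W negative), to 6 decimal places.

1. -39.499067, 178.933833
2. -33.795556, -54.380889
3. -29.352327, -51.176850
4. -66.133281, 24.618889
5. -79.495883, 28.755000
6. 0.316667, -0.817083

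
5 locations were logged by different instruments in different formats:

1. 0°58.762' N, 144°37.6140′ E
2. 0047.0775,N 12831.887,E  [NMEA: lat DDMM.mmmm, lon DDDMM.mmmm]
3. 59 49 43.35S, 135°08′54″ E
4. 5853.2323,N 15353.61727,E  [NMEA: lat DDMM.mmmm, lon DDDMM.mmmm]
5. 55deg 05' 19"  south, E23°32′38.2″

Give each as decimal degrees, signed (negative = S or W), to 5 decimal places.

Point 1:
  φ: 0 + 58.762/60 = 0.979367
  N → positive
  Longitude: 144 + 37.614/60 = 144.626900
  E ⇒ keep positive
Point 2:
  Lat: degrees = first 2 digits = 0, minutes = 47.0775; 0 + 47.0775/60 = 0.784625
  N ⇒ keep positive
  Lon: degrees = first 3 digits = 128, minutes = 31.887; 128 + 31.887/60 = 128.531450
  E → positive
Point 3:
  Latitude: 59 + 49/60 + 43.35/3600 = 59.828708
  hemisphere S, so the sign is −
  λ: 135 + 8/60 + 54/3600 = 135.148333
  E ⇒ keep positive
Point 4:
  Lat: degrees = first 2 digits = 58, minutes = 53.2323; 58 + 53.2323/60 = 58.887205
  N ⇒ keep positive
  Longitude: split at 3 digits → 153° and 53.61727′; 153 + 53.61727/60 = 153.893621
  E → positive
Point 5:
  Latitude: 5′ + 19″ = 5.31667′; 55 + 5.31667/60 = 55.088611
  S → negative
  Longitude: 32′ + 38.2″ = 32.63667′; 23 + 32.63667/60 = 23.543944
  E → positive

1. 0.97937, 144.62690
2. 0.78463, 128.53145
3. -59.82871, 135.14833
4. 58.88721, 153.89362
5. -55.08861, 23.54394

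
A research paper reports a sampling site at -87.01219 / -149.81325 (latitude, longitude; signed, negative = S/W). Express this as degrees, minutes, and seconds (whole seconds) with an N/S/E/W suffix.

87°00′44″ S, 149°48′48″ W

Latitude is negative → S; |value| = 87.012190
Latitude: 0.012190 × 60 = 0.73140′ → 0′, remainder × 60 = 43.88″
Longitude is negative → W; |value| = 149.813250
λ: whole degrees 149; 48.79500′ → 48′ and 47.70″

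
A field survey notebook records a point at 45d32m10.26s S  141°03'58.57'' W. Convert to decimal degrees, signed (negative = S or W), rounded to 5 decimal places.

Lat: 32′ + 10.26″ = 32.17100′; 45 + 32.17100/60 = 45.536183
hemisphere S, so the sign is −
Longitude: 3′ + 58.57″ = 3.97617′; 141 + 3.97617/60 = 141.066269
W ⇒ negate

-45.53618, -141.06627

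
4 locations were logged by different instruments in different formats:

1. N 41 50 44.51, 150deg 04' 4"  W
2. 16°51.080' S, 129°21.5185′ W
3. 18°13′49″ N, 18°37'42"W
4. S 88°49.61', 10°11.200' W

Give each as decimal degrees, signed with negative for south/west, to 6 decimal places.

Point 1:
  Latitude: 41° + 50/60 + 44.51/3600 = 41 + 0.833333 + 0.012364 = 41.8456972
  N ⇒ keep positive
  λ: 150 + 4/60 + 4/3600 = 150.0677778
  hemisphere W, so the sign is −
Point 2:
  Latitude: 51.08′ = 0.851333°; total 16.8513333
  S → negative
  Lon: 21.5185′ = 0.358642°; total 129.3586417
  hemisphere W, so the sign is −
Point 3:
  Lat: 13′ + 49″ = 13.81667′; 18 + 13.81667/60 = 18.2302778
  N ⇒ keep positive
  Lon: 37′ + 42″ = 37.70000′; 18 + 37.70000/60 = 18.6283333
  hemisphere W, so the sign is −
Point 4:
  Lat: 49.61′ = 0.826833°; total 88.8268333
  hemisphere S, so the sign is −
  Lon: 11.2′ = 0.186667°; total 10.1866667
  hemisphere W, so the sign is −

1. 41.845697, -150.067778
2. -16.851333, -129.358642
3. 18.230278, -18.628333
4. -88.826833, -10.186667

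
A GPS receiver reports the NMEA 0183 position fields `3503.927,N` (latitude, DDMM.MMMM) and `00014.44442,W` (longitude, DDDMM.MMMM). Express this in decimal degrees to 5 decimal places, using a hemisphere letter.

35.06545° N, 0.24074° W

Latitude: split at 2 digits → 35° and 3.927′; 35 + 3.927/60 = 35.065450
Lon: split at 3 digits → 000° and 14.44442′; 0 + 14.44442/60 = 0.240740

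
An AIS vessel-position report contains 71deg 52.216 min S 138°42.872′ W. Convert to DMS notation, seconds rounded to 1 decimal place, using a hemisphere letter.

Lat: fractional minutes 0.21600 × 60 = 12.960″
Longitude: fractional minutes 0.87200 × 60 = 52.320″

71°52′13.0″ S, 138°42′52.3″ W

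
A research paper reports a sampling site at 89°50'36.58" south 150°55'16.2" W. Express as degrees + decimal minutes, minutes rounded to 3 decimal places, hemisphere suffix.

89° 50.610′ S, 150° 55.270′ W

Latitude: 50 + 36.58/60 = 50.60967′
Lon: 55 + 16.2/60 = 55.27000′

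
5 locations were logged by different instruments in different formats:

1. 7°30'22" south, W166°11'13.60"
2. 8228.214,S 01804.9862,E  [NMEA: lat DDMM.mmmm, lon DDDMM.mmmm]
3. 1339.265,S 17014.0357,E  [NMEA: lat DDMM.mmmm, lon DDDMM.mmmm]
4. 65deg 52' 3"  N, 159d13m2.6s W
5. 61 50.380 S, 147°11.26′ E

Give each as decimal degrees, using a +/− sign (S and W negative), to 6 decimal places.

1. -7.506111, -166.187111
2. -82.470233, 18.083103
3. -13.654417, 170.233928
4. 65.867500, -159.217389
5. -61.839667, 147.187667

Point 1:
  Lat: 7 + 30/60 + 22/3600 = 7.5061111
  S → negative
  λ: 166 + 11/60 + 13.6/3600 = 166.1871111
  W ⇒ negate
Point 2:
  Latitude: degrees = first 2 digits = 82, minutes = 28.214; 82 + 28.214/60 = 82.4702333
  hemisphere S, so the sign is −
  Longitude: degrees = first 3 digits = 18, minutes = 4.9862; 18 + 4.9862/60 = 18.0831033
  E ⇒ keep positive
Point 3:
  Lat: split at 2 digits → 13° and 39.265′; 13 + 39.265/60 = 13.6544167
  S → negative
  Longitude: degrees = first 3 digits = 170, minutes = 14.0357; 170 + 14.0357/60 = 170.2339283
  E ⇒ keep positive
Point 4:
  Latitude: 65 + 52/60 + 3/3600 = 65.8675000
  N ⇒ keep positive
  λ: 159 + 13/60 + 2.6/3600 = 159.2173889
  hemisphere W, so the sign is −
Point 5:
  φ: 61 + 50.38/60 = 61.8396667
  S ⇒ negate
  Lon: 147 + 11.26/60 = 147.1876667
  E ⇒ keep positive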